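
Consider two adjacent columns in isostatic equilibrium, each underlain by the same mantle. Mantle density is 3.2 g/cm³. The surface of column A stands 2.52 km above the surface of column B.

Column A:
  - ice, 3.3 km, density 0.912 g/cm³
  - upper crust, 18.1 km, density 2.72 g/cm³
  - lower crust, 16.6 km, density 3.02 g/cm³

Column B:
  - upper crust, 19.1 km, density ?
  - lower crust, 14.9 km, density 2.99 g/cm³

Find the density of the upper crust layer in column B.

2.78 g/cm³

Take the compensation level at the base of the deeper column (depth z_c below the surface of column A) and equate Σ ρ_i t_i down to z_c; mantle fills any gap and the z_c terms cancel.
Column A: 3.3×0.912 + 18.1×2.72 + 16.6×3.02 + (z_c − 38)×3.2
Column B: 2.52×0 + 19.1×ρ + 14.9×2.99 + (z_c − 2.52 − 34)×3.2
The z_c×3.2 term appears on both sides and cancels. Collect the known terms of each column as K = Σ(ρt)_known − 3.2 × (depth of known layers): K_A = 102.3736 − 3.2×38 = −19.2264; K_B = 44.551 − 3.2×(2.52 + 34) = −72.313.
Balance: K_A = K_B + 19.1×ρ, so ρ = (K_A − K_B)/19.1 = 53.0866/19.1 = 2.78 g/cm³.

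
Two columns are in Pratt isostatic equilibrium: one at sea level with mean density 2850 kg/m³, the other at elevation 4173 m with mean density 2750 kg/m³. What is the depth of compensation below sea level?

115000 m

ρ_ref D = ρ (D + h) → D (ρ_ref − ρ) = ρ h.
D = ρ h/(ρ_ref − ρ) = 2750 × 4173 m/(2850 − 2750) = 115000 m.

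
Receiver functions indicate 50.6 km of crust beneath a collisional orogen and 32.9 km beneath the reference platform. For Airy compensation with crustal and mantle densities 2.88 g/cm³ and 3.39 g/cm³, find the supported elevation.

Excess crust Δ = 50.6 km − 32.9 km = 17.7 km, split between elevation h and root r with h + r = Δ.
Airy balance ρ_c h = (ρ_m − ρ_c) r gives r = h ρ_c/(ρ_m − ρ_c), so h (1 + ρ_c/(ρ_m − ρ_c)) = Δ, i.e. h = Δ (ρ_m − ρ_c)/ρ_m.
h = 17.7 km × 0.51/3.39 = 2.66 km.

2.66 km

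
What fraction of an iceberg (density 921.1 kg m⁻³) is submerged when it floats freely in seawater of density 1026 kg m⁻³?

89.8%

Submerged fraction = ρ_obj/ρ_fluid = 921.1/1026 = 89.8%.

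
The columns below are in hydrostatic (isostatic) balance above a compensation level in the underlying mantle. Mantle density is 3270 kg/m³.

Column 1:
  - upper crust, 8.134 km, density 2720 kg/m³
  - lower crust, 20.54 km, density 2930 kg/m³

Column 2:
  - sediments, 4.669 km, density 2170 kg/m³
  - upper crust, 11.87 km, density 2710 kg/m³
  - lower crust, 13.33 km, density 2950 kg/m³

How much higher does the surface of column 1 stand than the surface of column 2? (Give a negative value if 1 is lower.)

For any compensation level in the mantle, the mantle terms cancel and isostasy reduces to e = (Σt_1 − Σt_2) − (Σ(ρt)_1 − Σ(ρt)_2) / ρ_m.
Σt_1 = 28.674 km; Σt_2 = 29.869 km; Σ(ρt)_1 = 82306.68; Σ(ρt)_2 = 81622.93 (in km·kg/m³).
e = (28.674 − 29.869) − (82306.68 − 81622.93) / 3270 = −1.4 km.

−1.4 km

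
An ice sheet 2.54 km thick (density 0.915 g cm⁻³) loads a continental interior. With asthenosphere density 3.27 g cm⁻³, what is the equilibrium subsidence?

In Airy isostatic equilibrium: the ice load ρ_ice t is balanced by mantle displaced below, ρ_m s.
s = t ρ_ice / ρ_m = 2.54 km × 0.915/3.27 = 0.711 km.

0.711 km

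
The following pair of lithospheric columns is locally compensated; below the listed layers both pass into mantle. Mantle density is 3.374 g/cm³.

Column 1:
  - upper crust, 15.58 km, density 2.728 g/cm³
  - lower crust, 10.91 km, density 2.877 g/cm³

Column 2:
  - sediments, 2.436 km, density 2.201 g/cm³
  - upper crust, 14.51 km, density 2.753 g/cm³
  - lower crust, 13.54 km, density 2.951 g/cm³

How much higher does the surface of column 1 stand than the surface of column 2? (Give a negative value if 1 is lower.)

For any compensation level in the mantle, the mantle terms cancel and isostasy reduces to e = (Σt_1 − Σt_2) − (Σ(ρt)_1 − Σ(ρt)_2) / ρ_m.
Σt_1 = 26.49 km; Σt_2 = 30.486 km; Σ(ρt)_1 = 73.89031; Σ(ρt)_2 = 85.264206 (in km·g/cm³).
e = (26.49 − 30.486) − (73.89031 − 85.264206) / 3.374 = −0.625 km.

−0.625 km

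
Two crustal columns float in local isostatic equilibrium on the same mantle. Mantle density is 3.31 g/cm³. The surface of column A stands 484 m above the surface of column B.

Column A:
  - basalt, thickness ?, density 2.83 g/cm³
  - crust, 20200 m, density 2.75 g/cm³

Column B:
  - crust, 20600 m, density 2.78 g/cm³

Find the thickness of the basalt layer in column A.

2520 m

Take the compensation level at the base of the deeper column (depth z_c below the surface of column A) and equate Σ ρ_i t_i down to z_c; mantle fills any gap and the z_c terms cancel.
Column A: x×2.83 + 20200×2.75 + (z_c − 20200 − x)×3.31
Column B: 484×0 + 20600×2.78 + (z_c − 484 − 20600)×3.31
The z_c×3.31 term appears on both sides and cancels. Collect the known terms of each column as K = Σ(ρt)_known − 3.31 × (depth of known layers): K_A = 55550 − 3.31×20200 = −11312; K_B = 57268 − 3.31×(484 + 20600) = −12520.04.
Balance: K_A − x×(3.31 − 2.83) = K_B, so x = (K_A − K_B)/(3.31 − 2.83) = 1208.04/0.48 = 2520 m.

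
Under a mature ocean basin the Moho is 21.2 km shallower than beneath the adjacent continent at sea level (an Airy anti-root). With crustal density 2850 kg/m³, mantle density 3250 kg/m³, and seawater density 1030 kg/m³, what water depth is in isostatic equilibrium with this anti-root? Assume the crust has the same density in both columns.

Replacing a thickness d of crust by seawater at the top must be balanced by replacing crust with mantle at the base: d (ρ_c − ρ_w) = a (ρ_m − ρ_c).
d = a (ρ_m − ρ_c)/(ρ_c − ρ_w) = 21.2 km × 400/1820 = 4.66 km.

4.66 km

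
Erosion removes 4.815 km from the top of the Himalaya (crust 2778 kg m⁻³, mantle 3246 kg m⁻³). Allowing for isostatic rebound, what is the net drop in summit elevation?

0.694 km

Rebound u = e ρ_c/ρ_m = 4.815 km × 2778/3246 = 4.121 km.
Net surface drop = e − u = 4.815 km − 4.121 km = e (ρ_m − ρ_c)/ρ_m = 0.694 km.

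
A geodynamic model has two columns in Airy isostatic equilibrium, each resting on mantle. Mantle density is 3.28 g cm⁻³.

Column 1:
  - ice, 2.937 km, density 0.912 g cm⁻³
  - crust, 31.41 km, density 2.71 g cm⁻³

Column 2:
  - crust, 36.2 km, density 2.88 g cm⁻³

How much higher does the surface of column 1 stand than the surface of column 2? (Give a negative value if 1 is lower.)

For any compensation level in the mantle, the mantle terms cancel and isostasy reduces to e = (Σt_1 − Σt_2) − (Σ(ρt)_1 − Σ(ρt)_2) / ρ_m.
Σt_1 = 34.347 km; Σt_2 = 36.2 km; Σ(ρt)_1 = 87.799644; Σ(ρt)_2 = 104.256 (in km·g cm⁻³).
e = (34.347 − 36.2) − (87.799644 − 104.256) / 3.28 = 3.16 km.

3.16 km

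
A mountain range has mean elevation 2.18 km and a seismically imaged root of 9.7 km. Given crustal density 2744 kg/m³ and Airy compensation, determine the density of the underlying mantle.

3360 kg/m³

Airy balance: ρ_c h = (ρ_m − ρ_c) r → ρ_m = ρ_c (1 + h/r).
ρ_m = 2744 × (1 + 2.18 km/9.7 km) = 3360 kg/m³.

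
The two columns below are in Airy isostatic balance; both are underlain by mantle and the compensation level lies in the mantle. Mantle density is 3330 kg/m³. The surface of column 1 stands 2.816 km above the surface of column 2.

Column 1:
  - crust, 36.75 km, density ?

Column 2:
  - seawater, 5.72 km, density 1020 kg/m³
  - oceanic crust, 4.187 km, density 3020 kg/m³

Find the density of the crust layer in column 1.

2680 kg/m³

Take the compensation level at the base of the deeper column (depth z_c below the surface of column 1) and equate Σ ρ_i t_i down to z_c; mantle fills any gap and the z_c terms cancel.
Column 1: 36.75×ρ + (z_c − 36.75)×3330
Column 2: 2.816×0 + 5.72×1020 + 4.187×3020 + (z_c − 2.816 − 9.907)×3330
The z_c×3330 term appears on both sides and cancels. Collect the known terms of each column as K = Σ(ρt)_known − 3330 × (depth of known layers): K_1 = 0 − 3330×36.75 = −122377.5; K_2 = 18479.14 − 3330×(2.816 + 9.907) = −23888.45.
Balance: K_1 + 36.75×ρ = K_2, so ρ = (K_2 − K_1)/36.75 = 98489.1/36.75 = 2680 kg/m³.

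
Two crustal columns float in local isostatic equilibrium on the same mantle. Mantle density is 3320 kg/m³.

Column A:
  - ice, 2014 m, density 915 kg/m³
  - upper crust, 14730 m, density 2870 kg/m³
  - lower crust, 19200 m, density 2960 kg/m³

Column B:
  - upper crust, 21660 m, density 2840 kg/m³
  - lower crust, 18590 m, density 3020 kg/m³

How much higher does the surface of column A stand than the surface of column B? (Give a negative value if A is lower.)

For any compensation level in the mantle, the mantle terms cancel and isostasy reduces to e = (Σt_A − Σt_B) − (Σ(ρt)_A − Σ(ρt)_B) / ρ_m.
Σt_A = 35944 m; Σt_B = 40250 m; Σ(ρt)_A = 100949910; Σ(ρt)_B = 117656200 (in m·kg/m³).
e = (35944 − 40250) − (100949910 − 117656200) / 3320 = 726 m.

726 m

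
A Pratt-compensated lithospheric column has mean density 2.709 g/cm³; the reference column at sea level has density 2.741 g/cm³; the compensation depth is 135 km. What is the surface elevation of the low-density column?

ρ_ref D = ρ (D + h) → h = D (ρ_ref − ρ)/ρ.
h = 135 km × (2.741 − 2.709)/2.709 = 1.59 km.

1.59 km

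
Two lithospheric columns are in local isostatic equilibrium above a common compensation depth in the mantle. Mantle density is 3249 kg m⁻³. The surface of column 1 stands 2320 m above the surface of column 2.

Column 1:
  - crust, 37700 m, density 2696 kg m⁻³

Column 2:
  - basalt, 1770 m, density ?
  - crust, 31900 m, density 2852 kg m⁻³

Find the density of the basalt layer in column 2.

Take the compensation level at the base of the deeper column (depth z_c below the surface of column 1) and equate Σ ρ_i t_i down to z_c; mantle fills any gap and the z_c terms cancel.
Column 1: 37700×2696 + (z_c − 37700)×3249
Column 2: 2320×0 + 1770×ρ + 31900×2852 + (z_c − 2320 − 33670)×3249
The z_c×3249 term appears on both sides and cancels. Collect the known terms of each column as K = Σ(ρt)_known − 3249 × (depth of known layers): K_1 = 101639200 − 3249×37700 = −20848100; K_2 = 90978800 − 3249×(2320 + 33670) = −25952710.
Balance: K_1 = K_2 + 1770×ρ, so ρ = (K_1 − K_2)/1770 = 5104610/1770 = 2880 kg m⁻³.

2880 kg m⁻³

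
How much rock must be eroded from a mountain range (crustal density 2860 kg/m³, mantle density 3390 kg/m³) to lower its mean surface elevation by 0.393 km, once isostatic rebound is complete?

Net drop Δ = e − u = e − e ρ_c/ρ_m = e (ρ_m − ρ_c)/ρ_m.
e = Δ ρ_m/(ρ_m − ρ_c) = 0.393 km × 3390/530 = 2.51 km.

2.51 km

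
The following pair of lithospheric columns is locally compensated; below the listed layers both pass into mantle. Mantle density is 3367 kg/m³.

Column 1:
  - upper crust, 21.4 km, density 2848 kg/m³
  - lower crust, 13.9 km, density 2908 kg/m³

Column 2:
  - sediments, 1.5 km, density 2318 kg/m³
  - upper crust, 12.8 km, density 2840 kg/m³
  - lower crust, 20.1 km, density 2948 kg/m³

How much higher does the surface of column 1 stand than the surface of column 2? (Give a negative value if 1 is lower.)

For any compensation level in the mantle, the mantle terms cancel and isostasy reduces to e = (Σt_1 − Σt_2) − (Σ(ρt)_1 − Σ(ρt)_2) / ρ_m.
Σt_1 = 35.3 km; Σt_2 = 34.4 km; Σ(ρt)_1 = 101368.4; Σ(ρt)_2 = 99083.8 (in km·kg/m³).
e = (35.3 − 34.4) − (101368.4 − 99083.8) / 3367 = 0.221 km.

0.221 km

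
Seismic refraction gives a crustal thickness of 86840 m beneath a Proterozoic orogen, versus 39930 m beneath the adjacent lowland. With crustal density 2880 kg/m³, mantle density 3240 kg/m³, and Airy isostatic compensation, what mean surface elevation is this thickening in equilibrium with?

Excess crust Δ = 86840 m − 39930 m = 46910 m, split between elevation h and root r with h + r = Δ.
Airy balance ρ_c h = (ρ_m − ρ_c) r gives r = h ρ_c/(ρ_m − ρ_c), so h (1 + ρ_c/(ρ_m − ρ_c)) = Δ, i.e. h = Δ (ρ_m − ρ_c)/ρ_m.
h = 46910 m × 360/3240 = 5210 m.

5210 m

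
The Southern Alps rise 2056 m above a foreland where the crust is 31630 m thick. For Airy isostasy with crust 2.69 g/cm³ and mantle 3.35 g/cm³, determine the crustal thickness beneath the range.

Root depth r = h ρ_c / (ρ_m − ρ_c) = 2056 m × 2.69 / 0.66 = 8380 m.
Total thickness = T + h + r = 31630 m + 2056 m + 8380 m = 42100 m.

42100 m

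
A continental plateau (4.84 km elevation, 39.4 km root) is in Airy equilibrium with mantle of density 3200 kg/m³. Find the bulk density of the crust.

2850 kg/m³

ρ_c h = (ρ_m − ρ_c) r → ρ_c (h + r) = ρ_m r → ρ_c = ρ_m r / (h + r).
ρ_c = 3200 × 39.4 km / (4.84 km + 39.4 km) = 2850 kg/m³.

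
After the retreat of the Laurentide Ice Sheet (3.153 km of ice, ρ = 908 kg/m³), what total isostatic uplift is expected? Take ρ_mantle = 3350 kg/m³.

0.855 km

Removing the load lets mantle flow back in; uplift u satisfies ρ_ice t = ρ_m u.
u = t ρ_ice/ρ_m = 3.153 km × 908/3350 = 0.855 km.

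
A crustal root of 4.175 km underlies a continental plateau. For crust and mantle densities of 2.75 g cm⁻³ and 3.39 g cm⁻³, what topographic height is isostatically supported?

0.972 km

Equating mass per unit area of the two columns: ρ_c h = (ρ_m − ρ_c) r.
h = r (ρ_m − ρ_c) / ρ_c = 4.175 km × (3.39 − 2.75) / 2.75 = 0.972 km.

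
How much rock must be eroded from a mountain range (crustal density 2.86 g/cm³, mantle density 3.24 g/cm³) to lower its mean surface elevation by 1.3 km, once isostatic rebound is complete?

Net drop Δ = e − u = e − e ρ_c/ρ_m = e (ρ_m − ρ_c)/ρ_m.
e = Δ ρ_m/(ρ_m − ρ_c) = 1.3 km × 3.24/0.38 = 11.1 km.

11.1 km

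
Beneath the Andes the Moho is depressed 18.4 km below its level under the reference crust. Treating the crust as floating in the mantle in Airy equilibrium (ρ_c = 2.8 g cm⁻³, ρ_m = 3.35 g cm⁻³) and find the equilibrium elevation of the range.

3.61 km

Balancing pressure at the compensation depth: ρ_c h = (ρ_m − ρ_c) r.
h = r (ρ_m − ρ_c) / ρ_c = 18.4 km × (3.35 − 2.8) / 2.8 = 3.61 km.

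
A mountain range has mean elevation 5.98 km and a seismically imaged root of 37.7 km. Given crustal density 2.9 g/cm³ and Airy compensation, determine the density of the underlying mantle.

Airy balance: ρ_c h = (ρ_m − ρ_c) r → ρ_m = ρ_c (1 + h/r).
ρ_m = 2.9 × (1 + 5.98 km/37.7 km) = 3.36 g/cm³.

3.36 g/cm³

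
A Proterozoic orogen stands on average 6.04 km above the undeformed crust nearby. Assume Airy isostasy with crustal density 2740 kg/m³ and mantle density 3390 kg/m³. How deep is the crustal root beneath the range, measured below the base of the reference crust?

In Airy isostatic equilibrium: the weight of the topography is balanced by the buoyancy of the root, ρ_c h = (ρ_m − ρ_c) r.
r = h · ρ_c / (ρ_m − ρ_c) = 6.04 km × 2740 / (3390 − 2740) = 25.5 km.

25.5 km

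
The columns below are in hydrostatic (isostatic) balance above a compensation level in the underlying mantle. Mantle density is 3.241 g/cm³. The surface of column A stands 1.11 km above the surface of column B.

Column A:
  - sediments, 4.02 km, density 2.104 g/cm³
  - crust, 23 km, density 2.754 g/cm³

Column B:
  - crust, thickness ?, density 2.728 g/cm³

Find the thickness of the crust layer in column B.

23.7 km

Take the compensation level at the base of the deeper column (depth z_c below the surface of column A) and equate Σ ρ_i t_i down to z_c; mantle fills any gap and the z_c terms cancel.
Column A: 4.02×2.104 + 23×2.754 + (z_c − 27.02)×3.241
Column B: 1.11×0 + x×2.728 + (z_c − 1.11 − 0 − x)×3.241
The z_c×3.241 term appears on both sides and cancels. Collect the known terms of each column as K = Σ(ρt)_known − 3.241 × (depth of known layers): K_A = 71.80008 − 3.241×27.02 = −15.77174; K_B = 0 − 3.241×(1.11 + 0) = −3.59751.
Balance: K_A = K_B − x×(3.241 − 2.728), so x = (K_B − K_A)/(3.241 − 2.728) = 12.1742/0.513 = 23.7 km.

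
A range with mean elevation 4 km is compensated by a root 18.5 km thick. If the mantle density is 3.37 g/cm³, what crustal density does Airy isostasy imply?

2.77 g/cm³

ρ_c h = (ρ_m − ρ_c) r → ρ_c (h + r) = ρ_m r → ρ_c = ρ_m r / (h + r).
ρ_c = 3.37 × 18.5 km / (4 km + 18.5 km) = 2.77 g/cm³.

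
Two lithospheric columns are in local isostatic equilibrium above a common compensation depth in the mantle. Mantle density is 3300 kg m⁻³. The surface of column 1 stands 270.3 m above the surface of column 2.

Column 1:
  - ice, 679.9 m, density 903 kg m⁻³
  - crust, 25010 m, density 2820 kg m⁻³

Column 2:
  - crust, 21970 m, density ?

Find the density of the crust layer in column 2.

Take the compensation level at the base of the deeper column (depth z_c below the surface of column 1) and equate Σ ρ_i t_i down to z_c; mantle fills any gap and the z_c terms cancel.
Column 1: 679.9×903 + 25010×2820 + (z_c − 25689.9)×3300
Column 2: 270.3×0 + 21970×ρ + (z_c − 270.3 − 21970)×3300
The z_c×3300 term appears on both sides and cancels. Collect the known terms of each column as K = Σ(ρt)_known − 3300 × (depth of known layers): K_1 = 71142149.7 − 3300×25689.9 = −13634520.3; K_2 = 0 − 3300×(270.3 + 21970) = −73392990.
Balance: K_1 = K_2 + 21970×ρ, so ρ = (K_1 − K_2)/21970 = 59758500/21970 = 2720 kg m⁻³.

2720 kg m⁻³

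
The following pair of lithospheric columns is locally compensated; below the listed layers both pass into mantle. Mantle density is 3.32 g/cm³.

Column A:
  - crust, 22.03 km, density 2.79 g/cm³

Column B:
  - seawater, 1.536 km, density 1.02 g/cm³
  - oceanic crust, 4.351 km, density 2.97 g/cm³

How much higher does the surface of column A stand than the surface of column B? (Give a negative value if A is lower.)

For any compensation level in the mantle, the mantle terms cancel and isostasy reduces to e = (Σt_A − Σt_B) − (Σ(ρt)_A − Σ(ρt)_B) / ρ_m.
Σt_A = 22.03 km; Σt_B = 5.887 km; Σ(ρt)_A = 61.4637; Σ(ρt)_B = 14.48919 (in km·g/cm³).
e = (22.03 − 5.887) − (61.4637 − 14.48919) / 3.32 = 1.99 km.

1.99 km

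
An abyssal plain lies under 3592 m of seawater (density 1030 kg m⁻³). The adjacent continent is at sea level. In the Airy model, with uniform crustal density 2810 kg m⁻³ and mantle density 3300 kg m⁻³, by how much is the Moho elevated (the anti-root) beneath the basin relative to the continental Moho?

Isostatic balance requires: replacing crust with seawater at the top is compensated by replacing crust with mantle at the base: d (ρ_c − ρ_w) = a (ρ_m − ρ_c).
a = d (ρ_c − ρ_w)/(ρ_m − ρ_c) = 3592 m × 1780/490 = 13000 m.

13000 m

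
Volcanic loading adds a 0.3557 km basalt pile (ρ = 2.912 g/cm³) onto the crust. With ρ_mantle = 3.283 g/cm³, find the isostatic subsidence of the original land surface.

0.316 km

Subaerial loading: s = t ρ_load / ρ_m.
s = 0.3557 km × 2.912/3.283 = 0.316 km.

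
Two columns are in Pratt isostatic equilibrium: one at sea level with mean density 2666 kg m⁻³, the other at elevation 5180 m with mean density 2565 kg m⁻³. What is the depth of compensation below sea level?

132000 m

ρ_ref D = ρ (D + h) → D (ρ_ref − ρ) = ρ h.
D = ρ h/(ρ_ref − ρ) = 2565 × 5180 m/(2666 − 2565) = 132000 m.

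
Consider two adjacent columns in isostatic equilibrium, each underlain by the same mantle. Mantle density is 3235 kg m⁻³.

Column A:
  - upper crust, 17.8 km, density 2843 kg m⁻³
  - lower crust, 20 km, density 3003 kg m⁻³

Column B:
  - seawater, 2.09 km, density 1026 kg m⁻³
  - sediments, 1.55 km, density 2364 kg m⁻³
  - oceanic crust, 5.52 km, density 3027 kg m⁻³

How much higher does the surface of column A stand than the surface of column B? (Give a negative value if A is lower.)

For any compensation level in the mantle, the mantle terms cancel and isostasy reduces to e = (Σt_A − Σt_B) − (Σ(ρt)_A − Σ(ρt)_B) / ρ_m.
Σt_A = 37.8 km; Σt_B = 9.16 km; Σ(ρt)_A = 110665.4; Σ(ρt)_B = 22517.58 (in km·kg m⁻³).
e = (37.8 − 9.16) − (110665.4 − 22517.58) / 3235 = 1.39 km.

1.39 km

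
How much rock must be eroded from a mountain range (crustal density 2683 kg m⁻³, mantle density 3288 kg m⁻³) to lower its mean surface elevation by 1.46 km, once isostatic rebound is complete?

Net drop Δ = e − u = e − e ρ_c/ρ_m = e (ρ_m − ρ_c)/ρ_m.
e = Δ ρ_m/(ρ_m − ρ_c) = 1.46 km × 3288/605 = 7.93 km.

7.93 km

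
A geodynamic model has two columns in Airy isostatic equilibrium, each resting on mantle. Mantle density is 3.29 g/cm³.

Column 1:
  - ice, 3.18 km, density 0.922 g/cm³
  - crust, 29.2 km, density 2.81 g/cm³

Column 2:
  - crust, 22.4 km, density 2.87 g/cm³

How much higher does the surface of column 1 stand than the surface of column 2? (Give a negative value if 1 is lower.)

For any compensation level in the mantle, the mantle terms cancel and isostasy reduces to e = (Σt_1 − Σt_2) − (Σ(ρt)_1 − Σ(ρt)_2) / ρ_m.
Σt_1 = 32.38 km; Σt_2 = 22.4 km; Σ(ρt)_1 = 84.98396; Σ(ρt)_2 = 64.288 (in km·g/cm³).
e = (32.38 − 22.4) − (84.98396 − 64.288) / 3.29 = 3.69 km.

3.69 km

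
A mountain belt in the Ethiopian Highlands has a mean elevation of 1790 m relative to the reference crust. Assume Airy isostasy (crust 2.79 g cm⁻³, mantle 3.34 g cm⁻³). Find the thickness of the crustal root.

9080 m

Isostatic balance requires: the weight of the topography is balanced by the buoyancy of the root, ρ_c h = (ρ_m − ρ_c) r.
r = h · ρ_c / (ρ_m − ρ_c) = 1790 m × 2.79 / (3.34 − 2.79) = 9080 m.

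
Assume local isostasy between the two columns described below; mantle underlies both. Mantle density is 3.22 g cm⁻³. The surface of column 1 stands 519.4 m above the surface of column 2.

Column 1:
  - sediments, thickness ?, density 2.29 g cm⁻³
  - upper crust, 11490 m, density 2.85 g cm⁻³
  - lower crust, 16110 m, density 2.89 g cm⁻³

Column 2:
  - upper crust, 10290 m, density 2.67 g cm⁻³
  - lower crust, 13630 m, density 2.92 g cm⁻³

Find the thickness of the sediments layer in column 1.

1990 m

Take the compensation level at the base of the deeper column (depth z_c below the surface of column 1) and equate Σ ρ_i t_i down to z_c; mantle fills any gap and the z_c terms cancel.
Column 1: x×2.29 + 11490×2.85 + 16110×2.89 + (z_c − 27600 − x)×3.22
Column 2: 519.4×0 + 10290×2.67 + 13630×2.92 + (z_c − 519.4 − 23920)×3.22
The z_c×3.22 term appears on both sides and cancels. Collect the known terms of each column as K = Σ(ρt)_known − 3.22 × (depth of known layers): K_1 = 79304.4 − 3.22×27600 = −9567.6; K_2 = 67273.9 − 3.22×(519.4 + 23920) = −11420.968.
Balance: K_1 − x×(3.22 − 2.29) = K_2, so x = (K_1 − K_2)/(3.22 − 2.29) = 1853.37/0.93 = 1990 m.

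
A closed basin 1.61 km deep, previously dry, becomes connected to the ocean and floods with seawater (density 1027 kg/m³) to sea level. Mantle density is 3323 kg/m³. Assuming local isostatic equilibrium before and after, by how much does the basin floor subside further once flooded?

After flooding the water column is d + s deep. Its weight must equal the weight of mantle displaced by the extra subsidence s: (d + s) ρ_w = s ρ_m.
s = d ρ_w / (ρ_m − ρ_w) = 1.61 km × 1027/(3323 − 1027) = 0.72 km.

0.72 km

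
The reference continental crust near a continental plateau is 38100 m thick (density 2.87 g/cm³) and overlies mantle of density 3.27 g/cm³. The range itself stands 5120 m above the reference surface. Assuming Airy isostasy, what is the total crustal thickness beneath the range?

80000 m

Root depth r = h ρ_c / (ρ_m − ρ_c) = 5120 m × 2.87 / 0.4 = 36740 m.
Total thickness = T + h + r = 38100 m + 5120 m + 36740 m = 80000 m.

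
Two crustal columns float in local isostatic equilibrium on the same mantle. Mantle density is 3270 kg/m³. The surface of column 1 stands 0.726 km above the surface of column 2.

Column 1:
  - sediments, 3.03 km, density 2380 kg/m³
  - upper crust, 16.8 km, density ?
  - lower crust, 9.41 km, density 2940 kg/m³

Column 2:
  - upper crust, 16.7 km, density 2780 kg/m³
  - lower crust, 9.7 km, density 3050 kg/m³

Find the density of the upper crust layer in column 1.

2860 kg/m³

Take the compensation level at the base of the deeper column (depth z_c below the surface of column 1) and equate Σ ρ_i t_i down to z_c; mantle fills any gap and the z_c terms cancel.
Column 1: 3.03×2380 + 16.8×ρ + 9.41×2940 + (z_c − 29.24)×3270
Column 2: 0.726×0 + 16.7×2780 + 9.7×3050 + (z_c − 0.726 − 26.4)×3270
The z_c×3270 term appears on both sides and cancels. Collect the known terms of each column as K = Σ(ρt)_known − 3270 × (depth of known layers): K_1 = 34876.8 − 3270×29.24 = −60738; K_2 = 76011 − 3270×(0.726 + 26.4) = −12691.02.
Balance: K_1 + 16.8×ρ = K_2, so ρ = (K_2 − K_1)/16.8 = 48047/16.8 = 2860 kg/m³.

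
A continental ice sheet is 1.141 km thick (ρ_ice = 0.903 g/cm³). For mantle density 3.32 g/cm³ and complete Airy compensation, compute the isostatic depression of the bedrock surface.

0.31 km

Balancing pressure at the compensation depth: the ice load ρ_ice t is balanced by mantle displaced below, ρ_m s.
s = t ρ_ice / ρ_m = 1.141 km × 0.903/3.32 = 0.31 km.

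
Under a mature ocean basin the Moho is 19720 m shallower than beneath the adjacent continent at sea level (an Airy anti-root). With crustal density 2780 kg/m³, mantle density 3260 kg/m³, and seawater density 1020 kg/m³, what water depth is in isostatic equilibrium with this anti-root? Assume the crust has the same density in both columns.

5380 m

Replacing a thickness d of crust by seawater at the top must be balanced by replacing crust with mantle at the base: d (ρ_c − ρ_w) = a (ρ_m − ρ_c).
d = a (ρ_m − ρ_c)/(ρ_c − ρ_w) = 19720 m × 480/1760 = 5380 m.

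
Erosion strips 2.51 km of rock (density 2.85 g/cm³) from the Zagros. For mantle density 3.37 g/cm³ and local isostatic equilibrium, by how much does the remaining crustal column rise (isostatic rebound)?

Unloading: uplift u = e ρ_c/ρ_m = 2.51 km × 2.85/3.37 = 2.12 km.

2.12 km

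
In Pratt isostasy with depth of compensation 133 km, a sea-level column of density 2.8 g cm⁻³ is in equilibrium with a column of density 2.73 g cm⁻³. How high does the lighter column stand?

ρ_ref D = ρ (D + h) → h = D (ρ_ref − ρ)/ρ.
h = 133 km × (2.8 − 2.73)/2.73 = 3.41 km.

3.41 km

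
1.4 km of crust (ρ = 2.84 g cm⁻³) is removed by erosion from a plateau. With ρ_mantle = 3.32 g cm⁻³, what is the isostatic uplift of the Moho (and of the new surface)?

1.2 km

Unloading: uplift u = e ρ_c/ρ_m = 1.4 km × 2.84/3.32 = 1.2 km.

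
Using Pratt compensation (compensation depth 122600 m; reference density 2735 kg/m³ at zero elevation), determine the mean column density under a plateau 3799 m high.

Pratt balance: ρ_ref D = ρ (D + h).
ρ = ρ_ref D/(D + h) = 2735 × 122600 m/(122600 m + 3799 m) = 2650 kg/m³.

2650 kg/m³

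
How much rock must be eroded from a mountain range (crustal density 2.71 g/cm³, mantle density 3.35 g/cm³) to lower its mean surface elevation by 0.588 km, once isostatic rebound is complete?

Net drop Δ = e − u = e − e ρ_c/ρ_m = e (ρ_m − ρ_c)/ρ_m.
e = Δ ρ_m/(ρ_m − ρ_c) = 0.588 km × 3.35/0.64 = 3.08 km.

3.08 km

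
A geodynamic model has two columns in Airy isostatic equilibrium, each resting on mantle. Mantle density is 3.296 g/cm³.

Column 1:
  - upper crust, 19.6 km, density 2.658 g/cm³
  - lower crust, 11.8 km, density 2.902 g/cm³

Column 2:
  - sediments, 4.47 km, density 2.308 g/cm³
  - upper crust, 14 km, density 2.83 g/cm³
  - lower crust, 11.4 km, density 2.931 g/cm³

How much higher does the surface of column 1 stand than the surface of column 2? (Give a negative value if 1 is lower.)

For any compensation level in the mantle, the mantle terms cancel and isostasy reduces to e = (Σt_1 − Σt_2) − (Σ(ρt)_1 − Σ(ρt)_2) / ρ_m.
Σt_1 = 31.4 km; Σt_2 = 29.87 km; Σ(ρt)_1 = 86.3404; Σ(ρt)_2 = 83.35016 (in km·g/cm³).
e = (31.4 − 29.87) − (86.3404 − 83.35016) / 3.296 = 0.623 km.

0.623 km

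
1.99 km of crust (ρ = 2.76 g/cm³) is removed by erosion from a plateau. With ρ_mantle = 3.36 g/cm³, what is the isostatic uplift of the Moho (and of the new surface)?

1.63 km

Unloading: uplift u = e ρ_c/ρ_m = 1.99 km × 2.76/3.36 = 1.63 km.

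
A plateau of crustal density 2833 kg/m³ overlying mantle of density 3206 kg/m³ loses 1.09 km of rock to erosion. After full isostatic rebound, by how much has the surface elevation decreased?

0.127 km

Rebound u = e ρ_c/ρ_m = 1.09 km × 2833/3206 = 0.9632 km.
Net surface drop = e − u = 1.09 km − 0.9632 km = e (ρ_m − ρ_c)/ρ_m = 0.127 km.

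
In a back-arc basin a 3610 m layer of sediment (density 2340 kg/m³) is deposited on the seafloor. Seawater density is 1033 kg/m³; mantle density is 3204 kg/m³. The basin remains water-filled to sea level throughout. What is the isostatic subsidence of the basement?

2170 m

Submarine loading: the sediment displaces seawater, and the subsidence is in turn flooded, so s (ρ_m − ρ_w) = t (ρ_sed − ρ_w).
s = 3610 m × (2340 − 1033) / (3204 − 1033) = 2170 m.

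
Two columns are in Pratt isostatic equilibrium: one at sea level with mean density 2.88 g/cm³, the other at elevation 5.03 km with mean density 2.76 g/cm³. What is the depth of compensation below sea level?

116 km

ρ_ref D = ρ (D + h) → D (ρ_ref − ρ) = ρ h.
D = ρ h/(ρ_ref − ρ) = 2.76 × 5.03 km/(2.88 − 2.76) = 116 km.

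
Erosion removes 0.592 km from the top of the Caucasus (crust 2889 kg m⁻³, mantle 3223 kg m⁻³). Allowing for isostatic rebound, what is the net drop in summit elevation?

Rebound u = e ρ_c/ρ_m = 0.592 km × 2889/3223 = 0.5307 km.
Net surface drop = e − u = 0.592 km − 0.5307 km = e (ρ_m − ρ_c)/ρ_m = 0.0613 km.

0.0613 km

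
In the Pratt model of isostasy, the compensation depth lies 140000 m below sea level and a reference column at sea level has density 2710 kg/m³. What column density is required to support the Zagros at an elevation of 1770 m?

2680 kg/m³

Pratt balance: ρ_ref D = ρ (D + h).
ρ = ρ_ref D/(D + h) = 2710 × 140000 m/(140000 m + 1770 m) = 2680 kg/m³.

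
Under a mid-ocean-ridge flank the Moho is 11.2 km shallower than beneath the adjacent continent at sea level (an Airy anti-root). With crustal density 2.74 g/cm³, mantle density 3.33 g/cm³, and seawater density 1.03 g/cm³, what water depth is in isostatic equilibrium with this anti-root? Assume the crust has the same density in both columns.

Replacing a thickness d of crust by seawater at the top must be balanced by replacing crust with mantle at the base: d (ρ_c − ρ_w) = a (ρ_m − ρ_c).
d = a (ρ_m − ρ_c)/(ρ_c − ρ_w) = 11.2 km × 0.59/1.71 = 3.86 km.

3.86 km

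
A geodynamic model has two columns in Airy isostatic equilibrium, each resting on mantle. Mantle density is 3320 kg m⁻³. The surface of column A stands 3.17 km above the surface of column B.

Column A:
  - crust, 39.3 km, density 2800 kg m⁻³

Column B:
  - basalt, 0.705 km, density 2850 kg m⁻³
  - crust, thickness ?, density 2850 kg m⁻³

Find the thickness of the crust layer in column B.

Take the compensation level at the base of the deeper column (depth z_c below the surface of column A) and equate Σ ρ_i t_i down to z_c; mantle fills any gap and the z_c terms cancel.
Column A: 39.3×2800 + (z_c − 39.3)×3320
Column B: 3.17×0 + 0.705×2850 + x×2850 + (z_c − 3.17 − 0.705 − x)×3320
The z_c×3320 term appears on both sides and cancels. Collect the known terms of each column as K = Σ(ρt)_known − 3320 × (depth of known layers): K_A = 110040 − 3320×39.3 = −20436; K_B = 2009.25 − 3320×(3.17 + 0.705) = −10855.75.
Balance: K_A = K_B − x×(3320 − 2850), so x = (K_B − K_A)/(3320 − 2850) = 9580.25/470 = 20.4 km.

20.4 km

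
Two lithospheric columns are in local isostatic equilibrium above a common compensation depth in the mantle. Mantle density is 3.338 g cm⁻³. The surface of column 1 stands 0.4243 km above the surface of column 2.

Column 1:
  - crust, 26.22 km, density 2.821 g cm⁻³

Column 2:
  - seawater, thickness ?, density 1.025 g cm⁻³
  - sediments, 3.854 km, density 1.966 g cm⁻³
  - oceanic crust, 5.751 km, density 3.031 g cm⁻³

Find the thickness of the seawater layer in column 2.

Take the compensation level at the base of the deeper column (depth z_c below the surface of column 1) and equate Σ ρ_i t_i down to z_c; mantle fills any gap and the z_c terms cancel.
Column 1: 26.22×2.821 + (z_c − 26.22)×3.338
Column 2: 0.4243×0 + x×1.025 + 3.854×1.966 + 5.751×3.031 + (z_c − 0.4243 − 9.605 − x)×3.338
The z_c×3.338 term appears on both sides and cancels. Collect the known terms of each column as K = Σ(ρt)_known − 3.338 × (depth of known layers): K_1 = 73.96662 − 3.338×26.22 = −13.55574; K_2 = 25.008245 − 3.338×(0.4243 + 9.605) = −8.4695584.
Balance: K_1 = K_2 − x×(3.338 − 1.025), so x = (K_2 − K_1)/(3.338 − 1.025) = 5.08618/2.313 = 2.2 km.

2.2 km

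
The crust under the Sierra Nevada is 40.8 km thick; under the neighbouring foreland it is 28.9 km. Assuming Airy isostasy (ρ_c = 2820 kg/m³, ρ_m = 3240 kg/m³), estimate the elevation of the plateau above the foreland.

Excess crust Δ = 40.8 km − 28.9 km = 11.9 km, split between elevation h and root r with h + r = Δ.
Airy balance ρ_c h = (ρ_m − ρ_c) r gives r = h ρ_c/(ρ_m − ρ_c), so h (1 + ρ_c/(ρ_m − ρ_c)) = Δ, i.e. h = Δ (ρ_m − ρ_c)/ρ_m.
h = 11.9 km × 420/3240 = 1.54 km.

1.54 km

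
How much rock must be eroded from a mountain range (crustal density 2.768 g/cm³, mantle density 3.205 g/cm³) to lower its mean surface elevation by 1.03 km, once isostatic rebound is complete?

7.55 km

Net drop Δ = e − u = e − e ρ_c/ρ_m = e (ρ_m − ρ_c)/ρ_m.
e = Δ ρ_m/(ρ_m − ρ_c) = 1.03 km × 3.205/0.437 = 7.55 km.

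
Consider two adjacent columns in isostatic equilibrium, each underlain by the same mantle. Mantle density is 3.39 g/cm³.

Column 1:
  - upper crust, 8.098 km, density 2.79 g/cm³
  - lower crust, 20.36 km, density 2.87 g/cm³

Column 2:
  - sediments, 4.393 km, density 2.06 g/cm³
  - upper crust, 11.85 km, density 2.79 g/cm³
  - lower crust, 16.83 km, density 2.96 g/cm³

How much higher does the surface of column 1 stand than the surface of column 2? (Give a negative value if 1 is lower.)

−1.4 km

For any compensation level in the mantle, the mantle terms cancel and isostasy reduces to e = (Σt_1 − Σt_2) − (Σ(ρt)_1 − Σ(ρt)_2) / ρ_m.
Σt_1 = 28.458 km; Σt_2 = 33.073 km; Σ(ρt)_1 = 81.02662; Σ(ρt)_2 = 91.92788 (in km·g/cm³).
e = (28.458 − 33.073) − (81.02662 − 91.92788) / 3.39 = −1.4 km.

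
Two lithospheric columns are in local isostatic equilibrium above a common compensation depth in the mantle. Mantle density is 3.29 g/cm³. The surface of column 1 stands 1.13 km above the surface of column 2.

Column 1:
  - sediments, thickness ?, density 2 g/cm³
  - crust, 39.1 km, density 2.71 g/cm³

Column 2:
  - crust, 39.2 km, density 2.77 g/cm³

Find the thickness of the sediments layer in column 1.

Take the compensation level at the base of the deeper column (depth z_c below the surface of column 1) and equate Σ ρ_i t_i down to z_c; mantle fills any gap and the z_c terms cancel.
Column 1: x×2 + 39.1×2.71 + (z_c − 39.1 − x)×3.29
Column 2: 1.13×0 + 39.2×2.77 + (z_c − 1.13 − 39.2)×3.29
The z_c×3.29 term appears on both sides and cancels. Collect the known terms of each column as K = Σ(ρt)_known − 3.29 × (depth of known layers): K_1 = 105.961 − 3.29×39.1 = −22.678; K_2 = 108.584 − 3.29×(1.13 + 39.2) = −24.1017.
Balance: K_1 − x×(3.29 − 2) = K_2, so x = (K_1 − K_2)/(3.29 − 2) = 1.4237/1.29 = 1.1 km.

1.1 km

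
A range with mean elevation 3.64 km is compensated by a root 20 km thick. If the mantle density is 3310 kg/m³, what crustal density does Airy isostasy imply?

ρ_c h = (ρ_m − ρ_c) r → ρ_c (h + r) = ρ_m r → ρ_c = ρ_m r / (h + r).
ρ_c = 3310 × 20 km / (3.64 km + 20 km) = 2800 kg/m³.

2800 kg/m³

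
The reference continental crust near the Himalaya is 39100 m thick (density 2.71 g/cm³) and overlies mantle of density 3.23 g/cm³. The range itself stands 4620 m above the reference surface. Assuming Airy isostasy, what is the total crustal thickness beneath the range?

67800 m

Root depth r = h ρ_c / (ρ_m − ρ_c) = 4620 m × 2.71 / 0.52 = 24080 m.
Total thickness = T + h + r = 39100 m + 4620 m + 24080 m = 67800 m.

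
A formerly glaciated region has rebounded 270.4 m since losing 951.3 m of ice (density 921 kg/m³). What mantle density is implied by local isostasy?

3240 kg/m³

ρ_m = ρ_ice t / u = 921 × 951.3 m/270.4 m = 3240 kg/m³.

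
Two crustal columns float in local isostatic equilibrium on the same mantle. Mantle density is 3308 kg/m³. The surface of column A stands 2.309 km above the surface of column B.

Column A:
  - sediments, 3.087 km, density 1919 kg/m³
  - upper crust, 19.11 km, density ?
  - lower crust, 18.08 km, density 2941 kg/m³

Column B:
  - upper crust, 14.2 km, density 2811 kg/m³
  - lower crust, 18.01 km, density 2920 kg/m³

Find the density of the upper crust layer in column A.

Take the compensation level at the base of the deeper column (depth z_c below the surface of column A) and equate Σ ρ_i t_i down to z_c; mantle fills any gap and the z_c terms cancel.
Column A: 3.087×1919 + 19.11×ρ + 18.08×2941 + (z_c − 40.277)×3308
Column B: 2.309×0 + 14.2×2811 + 18.01×2920 + (z_c − 2.309 − 32.21)×3308
The z_c×3308 term appears on both sides and cancels. Collect the known terms of each column as K = Σ(ρt)_known − 3308 × (depth of known layers): K_A = 59097.233 − 3308×40.277 = −74139.083; K_B = 92505.4 − 3308×(2.309 + 32.21) = −21683.452.
Balance: K_A + 19.11×ρ = K_B, so ρ = (K_B − K_A)/19.11 = 52455.6/19.11 = 2740 kg/m³.

2740 kg/m³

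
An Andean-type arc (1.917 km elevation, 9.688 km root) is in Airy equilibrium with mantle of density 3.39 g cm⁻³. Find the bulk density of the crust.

2.83 g cm⁻³

ρ_c h = (ρ_m − ρ_c) r → ρ_c (h + r) = ρ_m r → ρ_c = ρ_m r / (h + r).
ρ_c = 3.39 × 9.688 km / (1.917 km + 9.688 km) = 2.83 g cm⁻³.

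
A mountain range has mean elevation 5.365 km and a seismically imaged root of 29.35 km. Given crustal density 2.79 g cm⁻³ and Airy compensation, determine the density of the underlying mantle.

3.3 g cm⁻³

Airy balance: ρ_c h = (ρ_m − ρ_c) r → ρ_m = ρ_c (1 + h/r).
ρ_m = 2.79 × (1 + 5.365 km/29.35 km) = 3.3 g cm⁻³.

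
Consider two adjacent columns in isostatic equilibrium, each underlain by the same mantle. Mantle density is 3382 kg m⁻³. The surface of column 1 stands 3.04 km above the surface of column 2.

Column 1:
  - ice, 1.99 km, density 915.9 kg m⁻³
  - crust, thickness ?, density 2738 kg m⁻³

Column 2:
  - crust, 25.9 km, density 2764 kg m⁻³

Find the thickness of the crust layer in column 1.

33.2 km

Take the compensation level at the base of the deeper column (depth z_c below the surface of column 1) and equate Σ ρ_i t_i down to z_c; mantle fills any gap and the z_c terms cancel.
Column 1: 1.99×915.9 + x×2738 + (z_c − 1.99 − x)×3382
Column 2: 3.04×0 + 25.9×2764 + (z_c − 3.04 − 25.9)×3382
The z_c×3382 term appears on both sides and cancels. Collect the known terms of each column as K = Σ(ρt)_known − 3382 × (depth of known layers): K_1 = 1822.641 − 3382×1.99 = −4907.539; K_2 = 71587.6 − 3382×(3.04 + 25.9) = −26287.48.
Balance: K_1 − x×(3382 − 2738) = K_2, so x = (K_1 − K_2)/(3382 − 2738) = 21379.9/644 = 33.2 km.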